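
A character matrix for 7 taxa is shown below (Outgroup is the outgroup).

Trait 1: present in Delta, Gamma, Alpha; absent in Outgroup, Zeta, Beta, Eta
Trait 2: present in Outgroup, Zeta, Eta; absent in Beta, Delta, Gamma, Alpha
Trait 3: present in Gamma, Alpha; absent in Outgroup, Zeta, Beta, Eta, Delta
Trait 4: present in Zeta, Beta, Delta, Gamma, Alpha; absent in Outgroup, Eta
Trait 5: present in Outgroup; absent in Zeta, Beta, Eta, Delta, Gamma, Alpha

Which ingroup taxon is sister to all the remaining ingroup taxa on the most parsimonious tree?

Eta

Character polarity is set by the outgroup: the derived state is whichever differs from the outgroup's state, so for Trait 2, Trait 5 the derived state is 'absent', and for the remaining characters it is 'present'.
Only Alpha, Delta, and Gamma show the derived state 'present' for Trait 1, supporting them as a clade.
Only Alpha, Beta, Delta, and Gamma show the derived state 'absent' for Trait 2, supporting them as a clade.
Only Alpha and Gamma show the derived state 'present' for Trait 3, supporting them as a clade.
Trait 4: derived state 'present' in Alpha, Beta, Delta, Gamma, and Zeta only — synapomorphy for {Alpha, Beta, Delta, Gamma, Zeta}.
Trait 5 (derived state 'absent') is shared by all ingroup taxa — unites the whole ingroup.
Most parsimonious ingroup topology: ((Zeta,(Beta,(Delta,(Gamma,Alpha)))),Eta).
Eta is sister to the clade containing all other ingroup taxa, so it is the earliest-diverging (most basal) ingroup lineage.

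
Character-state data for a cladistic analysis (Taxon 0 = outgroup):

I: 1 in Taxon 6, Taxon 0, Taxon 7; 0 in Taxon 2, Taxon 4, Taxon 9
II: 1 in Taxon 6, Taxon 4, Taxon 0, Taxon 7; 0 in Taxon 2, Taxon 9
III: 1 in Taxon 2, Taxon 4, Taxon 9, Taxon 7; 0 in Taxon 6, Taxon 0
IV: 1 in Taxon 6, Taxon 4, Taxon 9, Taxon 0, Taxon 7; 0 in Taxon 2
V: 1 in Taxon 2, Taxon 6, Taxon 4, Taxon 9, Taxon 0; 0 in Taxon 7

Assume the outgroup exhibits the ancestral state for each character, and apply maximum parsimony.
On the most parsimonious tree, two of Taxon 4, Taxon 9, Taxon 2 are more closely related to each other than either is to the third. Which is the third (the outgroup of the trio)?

Character polarity is set by the outgroup: the derived state is whichever differs from the outgroup's state, so for I, II, IV, V the derived state is '0', and for the remaining characters it is '1'.
I (derived state '0') is shared by Taxon 2, Taxon 4, and Taxon 9 — a synapomorphy uniting that clade.
II (derived state '0') is shared by Taxon 2 and Taxon 9 — a synapomorphy uniting that clade.
Only Taxon 2, Taxon 4, Taxon 7, and Taxon 9 show the derived state '1' for III, supporting them as a clade.
IV: derived state '0' in Taxon 2 only — an autapomorphy, so it tells us nothing about relationships among taxa.
V (derived state '0') is unique to Taxon 7 (autapomorphy; uninformative for grouping).
Most parsimonious ingroup topology: (((Taxon 4,(Taxon 9,Taxon 2)),Taxon 7),Taxon 6).
Taxon 2 and Taxon 9 share a more recent common ancestor with each other than either does with Taxon 4, so Taxon 4 is the least closely related of the three.

Taxon 4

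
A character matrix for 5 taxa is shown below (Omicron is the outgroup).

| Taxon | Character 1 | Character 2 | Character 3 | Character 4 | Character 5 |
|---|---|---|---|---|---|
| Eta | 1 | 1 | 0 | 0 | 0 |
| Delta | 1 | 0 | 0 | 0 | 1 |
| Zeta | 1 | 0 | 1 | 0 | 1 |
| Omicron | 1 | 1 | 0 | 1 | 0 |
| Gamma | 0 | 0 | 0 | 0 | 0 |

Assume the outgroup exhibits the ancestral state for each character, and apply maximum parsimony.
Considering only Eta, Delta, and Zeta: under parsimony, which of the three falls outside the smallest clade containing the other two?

Character polarity is set by the outgroup: the derived state is whichever differs from the outgroup's state, so for Character 1, Character 2, Character 4 the derived state is '0', and for the remaining characters it is '1'.
Character 1 (derived state '0') is unique to Gamma (autapomorphy; uninformative for grouping).
Character 2: derived state '0' in Delta, Gamma, and Zeta only — synapomorphy for {Delta, Gamma, Zeta}.
Character 3 (derived state '1') is unique to Zeta (autapomorphy; uninformative for grouping).
Character 4 (derived state '0') is shared by all ingroup taxa — unites the whole ingroup.
Character 5 (derived state '1') is shared by Delta and Zeta — a synapomorphy uniting that clade.
Most parsimonious ingroup topology: (((Zeta,Delta),Gamma),Eta).
Zeta and Delta share a more recent common ancestor with each other than either does with Eta, so Eta is the least closely related of the three.

Eta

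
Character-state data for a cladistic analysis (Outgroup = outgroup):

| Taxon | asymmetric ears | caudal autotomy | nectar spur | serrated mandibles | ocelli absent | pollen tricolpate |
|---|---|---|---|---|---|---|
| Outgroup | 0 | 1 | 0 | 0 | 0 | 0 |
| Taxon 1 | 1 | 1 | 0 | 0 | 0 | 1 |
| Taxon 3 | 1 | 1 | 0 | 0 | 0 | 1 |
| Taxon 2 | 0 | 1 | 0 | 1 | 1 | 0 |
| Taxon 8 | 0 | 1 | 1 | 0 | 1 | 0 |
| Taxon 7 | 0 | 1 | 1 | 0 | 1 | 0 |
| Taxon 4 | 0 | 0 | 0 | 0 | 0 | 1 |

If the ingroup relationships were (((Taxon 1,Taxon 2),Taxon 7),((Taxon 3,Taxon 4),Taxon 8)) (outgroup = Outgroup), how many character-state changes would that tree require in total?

11

Map each character onto (((Taxon 1,Taxon 2),Taxon 7),((Taxon 3,Taxon 4),Taxon 8)) (rooted by Outgroup) and count the minimum state changes it requires (Fitch parsimony):
asymmetric ears: 2; caudal autotomy: 1; nectar spur: 2; serrated mandibles: 1; ocelli absent: 3; pollen tricolpate: 2.
Total tree length = 11.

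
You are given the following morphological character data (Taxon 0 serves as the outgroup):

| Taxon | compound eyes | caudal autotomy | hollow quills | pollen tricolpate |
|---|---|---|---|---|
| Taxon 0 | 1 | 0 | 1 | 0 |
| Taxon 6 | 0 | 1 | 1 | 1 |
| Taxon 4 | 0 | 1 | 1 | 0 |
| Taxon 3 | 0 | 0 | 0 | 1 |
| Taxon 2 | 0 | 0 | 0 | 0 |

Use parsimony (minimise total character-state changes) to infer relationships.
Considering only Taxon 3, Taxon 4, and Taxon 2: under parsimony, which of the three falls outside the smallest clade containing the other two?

Character polarity is set by the outgroup: the derived state is whichever differs from the outgroup's state, so for compound eyes, hollow quills the derived state is '0', and for the remaining characters it is '1'.
All ingroup taxa share the derived state '0' for compound eyes; it defines the ingroup but does not resolve relationships within it.
caudal autotomy: derived state '1' in Taxon 4 and Taxon 6 only — synapomorphy for {Taxon 4, Taxon 6}.
hollow quills: derived state '0' in Taxon 2 and Taxon 3 only — synapomorphy for {Taxon 2, Taxon 3}.
pollen tricolpate groups Taxon 3 and Taxon 6, which is incompatible with the clades supported by the remaining characters; treating it as convergent (homoplasy) costs fewer steps than any alternative tree.
Most parsimonious ingroup topology: ((Taxon 6,Taxon 4),(Taxon 3,Taxon 2)).
Taxon 2 and Taxon 3 share a more recent common ancestor with each other than either does with Taxon 4, so Taxon 4 is the least closely related of the three.

Taxon 4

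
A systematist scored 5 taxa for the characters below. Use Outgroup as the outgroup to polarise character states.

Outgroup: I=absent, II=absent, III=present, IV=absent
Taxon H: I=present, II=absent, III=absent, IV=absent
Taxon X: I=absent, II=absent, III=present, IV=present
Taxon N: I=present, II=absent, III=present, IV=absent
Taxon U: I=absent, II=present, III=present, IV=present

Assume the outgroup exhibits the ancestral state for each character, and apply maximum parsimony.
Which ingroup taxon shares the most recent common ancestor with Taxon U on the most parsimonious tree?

Character polarity is set by the outgroup: the derived state is whichever differs from the outgroup's state, so for III the derived state is 'absent', and for the remaining characters it is 'present'.
I: derived state 'present' in Taxon H and Taxon N only — synapomorphy for {Taxon H, Taxon N}.
II: derived state 'present' in Taxon U only — an autapomorphy, so it tells us nothing about relationships among taxa.
III (derived state 'absent') is unique to Taxon H (autapomorphy; uninformative for grouping).
Only Taxon U and Taxon X show the derived state 'present' for IV, supporting them as a clade.
Most parsimonious ingroup topology: ((Taxon H,Taxon N),(Taxon X,Taxon U)).
Taxon U and Taxon X form a cherry on this tree, so they are sister taxa.

Taxon X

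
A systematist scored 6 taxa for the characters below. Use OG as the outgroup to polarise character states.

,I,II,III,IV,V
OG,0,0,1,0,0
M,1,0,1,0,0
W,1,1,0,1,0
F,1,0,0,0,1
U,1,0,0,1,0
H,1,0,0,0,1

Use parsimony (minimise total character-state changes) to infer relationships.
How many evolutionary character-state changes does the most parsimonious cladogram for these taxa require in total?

Character polarity is set by the outgroup: the derived state is whichever differs from the outgroup's state, so for III the derived state is '0', and for the remaining characters it is '1'.
I (derived state '1') is shared by all ingroup taxa — unites the whole ingroup.
II: derived state '1' in W only — an autapomorphy, so it tells us nothing about relationships among taxa.
III: derived state '0' in F, H, U, and W only — synapomorphy for {F, H, U, W}.
Only U and W show the derived state '1' for IV, supporting them as a clade.
Only F and H show the derived state '1' for V, supporting them as a clade.
Most parsimonious ingroup topology: (M,((W,U),(F,H))).
Changes per character on this tree: I: 1; II: 1; III: 1; IV: 1; V: 1.
Total = 5.

5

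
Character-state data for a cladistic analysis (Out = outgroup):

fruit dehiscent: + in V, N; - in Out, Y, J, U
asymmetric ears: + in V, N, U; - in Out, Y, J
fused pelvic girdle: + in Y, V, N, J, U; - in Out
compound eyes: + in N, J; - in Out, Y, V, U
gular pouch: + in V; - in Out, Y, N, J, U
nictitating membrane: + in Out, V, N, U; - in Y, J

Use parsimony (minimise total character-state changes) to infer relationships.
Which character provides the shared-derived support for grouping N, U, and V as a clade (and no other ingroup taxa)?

asymmetric ears

Character polarity is set by the outgroup: the derived state is whichever differs from the outgroup's state, so for nictitating membrane the derived state is '-', and for the remaining characters it is '+'.
Only N and V show the derived state '+' for fruit dehiscent, supporting them as a clade.
Only N, U, and V show the derived state '+' for asymmetric ears, supporting them as a clade.
All ingroup taxa share the derived state '+' for fused pelvic girdle; it defines the ingroup but does not resolve relationships within it.
compound eyes (state '+') occurs in J and N but conflicts with the nesting implied by the other characters — most parsimoniously interpreted as homoplasy.
gular pouch: derived state '+' in V only — an autapomorphy, so it tells us nothing about relationships among taxa.
Only J and Y show the derived state '-' for nictitating membrane, supporting them as a clade.
Most parsimonious ingroup topology: ((Y,J),((V,N),U)).
The clade {N, U, V} is supported by asymmetric ears: its derived state '+' occurs in exactly those taxa and in no other taxon (including the outgroup).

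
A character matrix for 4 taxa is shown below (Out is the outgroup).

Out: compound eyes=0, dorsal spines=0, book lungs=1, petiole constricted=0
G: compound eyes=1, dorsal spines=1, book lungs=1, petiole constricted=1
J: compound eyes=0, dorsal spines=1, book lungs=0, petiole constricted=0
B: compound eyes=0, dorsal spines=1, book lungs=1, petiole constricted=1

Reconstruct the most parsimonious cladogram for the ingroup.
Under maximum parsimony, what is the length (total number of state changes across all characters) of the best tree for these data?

4

Character polarity is set by the outgroup: the derived state is whichever differs from the outgroup's state, so for book lungs the derived state is '0', and for the remaining characters it is '1'.
compound eyes (derived state '1') is unique to G (autapomorphy; uninformative for grouping).
All ingroup taxa share the derived state '1' for dorsal spines; it defines the ingroup but does not resolve relationships within it.
book lungs (derived state '0') is unique to J (autapomorphy; uninformative for grouping).
Only B and G show the derived state '1' for petiole constricted, supporting them as a clade.
Most parsimonious ingroup topology: ((G,B),J).
Changes per character on this tree: compound eyes: 1; dorsal spines: 1; book lungs: 1; petiole constricted: 1.
Total = 4.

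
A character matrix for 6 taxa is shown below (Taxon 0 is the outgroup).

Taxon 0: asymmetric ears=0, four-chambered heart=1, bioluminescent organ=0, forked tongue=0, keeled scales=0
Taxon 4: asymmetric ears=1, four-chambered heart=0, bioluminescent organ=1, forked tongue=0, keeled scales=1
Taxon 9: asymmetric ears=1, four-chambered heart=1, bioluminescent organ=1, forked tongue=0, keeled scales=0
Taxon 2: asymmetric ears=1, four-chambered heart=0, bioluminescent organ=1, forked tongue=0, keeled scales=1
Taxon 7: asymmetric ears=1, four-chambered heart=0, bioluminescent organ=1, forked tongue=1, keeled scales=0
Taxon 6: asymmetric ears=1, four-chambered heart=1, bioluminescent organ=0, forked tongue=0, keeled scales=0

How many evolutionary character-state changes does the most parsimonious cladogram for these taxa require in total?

5

Character polarity is set by the outgroup: the derived state is whichever differs from the outgroup's state, so for four-chambered heart the derived state is '0', and for the remaining characters it is '1'.
All ingroup taxa share the derived state '1' for asymmetric ears; it defines the ingroup but does not resolve relationships within it.
four-chambered heart (derived state '0') is shared by Taxon 2, Taxon 4, and Taxon 7 — a synapomorphy uniting that clade.
Only Taxon 2, Taxon 4, Taxon 7, and Taxon 9 show the derived state '1' for bioluminescent organ, supporting them as a clade.
forked tongue (derived state '1') is unique to Taxon 7 (autapomorphy; uninformative for grouping).
keeled scales (derived state '1') is shared by Taxon 2 and Taxon 4 — a synapomorphy uniting that clade.
Most parsimonious ingroup topology: ((((Taxon 4,Taxon 2),Taxon 7),Taxon 9),Taxon 6).
Changes per character on this tree: asymmetric ears: 1; four-chambered heart: 1; bioluminescent organ: 1; forked tongue: 1; keeled scales: 1.
Total = 5.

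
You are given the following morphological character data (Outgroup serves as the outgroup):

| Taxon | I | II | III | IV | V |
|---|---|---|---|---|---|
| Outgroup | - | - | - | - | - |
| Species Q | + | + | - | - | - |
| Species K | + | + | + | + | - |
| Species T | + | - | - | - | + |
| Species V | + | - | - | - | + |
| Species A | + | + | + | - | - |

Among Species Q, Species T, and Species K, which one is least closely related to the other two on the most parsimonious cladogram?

Species T

The outgroup has state '-' for every character, so '+' is the derived state throughout.
I (derived state '+') is shared by all ingroup taxa — unites the whole ingroup.
Only Species A, Species K, and Species Q show the derived state '+' for II, supporting them as a clade.
III: derived state '+' in Species A and Species K only — synapomorphy for {Species A, Species K}.
IV (derived state '+') is unique to Species K (autapomorphy; uninformative for grouping).
V: derived state '+' in Species T and Species V only — synapomorphy for {Species T, Species V}.
Most parsimonious ingroup topology: ((Species Q,(Species K,Species A)),(Species T,Species V)).
Species Q and Species K share a more recent common ancestor with each other than either does with Species T, so Species T is the least closely related of the three.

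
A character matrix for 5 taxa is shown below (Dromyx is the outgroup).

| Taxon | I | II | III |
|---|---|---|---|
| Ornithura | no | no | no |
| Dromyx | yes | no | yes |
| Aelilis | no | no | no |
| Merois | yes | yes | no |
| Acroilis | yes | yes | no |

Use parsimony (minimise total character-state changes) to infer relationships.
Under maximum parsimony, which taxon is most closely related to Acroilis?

Merois

Character polarity is set by the outgroup: the derived state is whichever differs from the outgroup's state, so for I, III the derived state is 'no', and for the remaining characters it is 'yes'.
Only Aelilis and Ornithura show the derived state 'no' for I, supporting them as a clade.
II: derived state 'yes' in Acroilis and Merois only — synapomorphy for {Acroilis, Merois}.
III (derived state 'no') is shared by all ingroup taxa — unites the whole ingroup.
Most parsimonious ingroup topology: ((Ornithura,Aelilis),(Merois,Acroilis)).
Acroilis and Merois form a cherry on this tree, so they are sister taxa.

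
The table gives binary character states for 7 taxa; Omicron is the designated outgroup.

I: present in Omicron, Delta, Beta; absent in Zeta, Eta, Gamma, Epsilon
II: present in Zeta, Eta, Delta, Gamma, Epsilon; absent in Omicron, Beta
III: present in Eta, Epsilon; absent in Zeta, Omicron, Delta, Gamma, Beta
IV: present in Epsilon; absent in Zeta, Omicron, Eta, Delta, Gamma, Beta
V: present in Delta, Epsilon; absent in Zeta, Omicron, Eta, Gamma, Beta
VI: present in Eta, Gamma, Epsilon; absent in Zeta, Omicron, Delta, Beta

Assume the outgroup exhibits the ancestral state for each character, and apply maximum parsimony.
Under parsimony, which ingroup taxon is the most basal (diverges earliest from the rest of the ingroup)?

Beta

Character polarity is set by the outgroup: the derived state is whichever differs from the outgroup's state, so for I the derived state is 'absent', and for the remaining characters it is 'present'.
Only Epsilon, Eta, Gamma, and Zeta show the derived state 'absent' for I, supporting them as a clade.
II (derived state 'present') is shared by Delta, Epsilon, Eta, Gamma, and Zeta — a synapomorphy uniting that clade.
Only Epsilon and Eta show the derived state 'present' for III, supporting them as a clade.
IV: derived state 'present' in Epsilon only — an autapomorphy, so it tells us nothing about relationships among taxa.
V (state 'present') occurs in Delta and Epsilon but conflicts with the nesting implied by the other characters — most parsimoniously interpreted as homoplasy.
Only Epsilon, Eta, and Gamma show the derived state 'present' for VI, supporting them as a clade.
Most parsimonious ingroup topology: (((Zeta,((Epsilon,Eta),Gamma)),Delta),Beta).
Beta is sister to the clade containing all other ingroup taxa, so it is the earliest-diverging (most basal) ingroup lineage.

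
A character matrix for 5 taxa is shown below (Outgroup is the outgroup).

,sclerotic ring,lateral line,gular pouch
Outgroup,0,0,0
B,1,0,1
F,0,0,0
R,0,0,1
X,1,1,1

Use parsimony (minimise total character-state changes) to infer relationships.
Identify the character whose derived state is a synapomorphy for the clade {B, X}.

sclerotic ring

The outgroup has state '0' for every character, so '1' is the derived state throughout.
sclerotic ring (derived state '1') is shared by B and X — a synapomorphy uniting that clade.
lateral line: derived state '1' in X only — an autapomorphy, so it tells us nothing about relationships among taxa.
Only B, R, and X show the derived state '1' for gular pouch, supporting them as a clade.
Most parsimonious ingroup topology: (((B,X),R),F).
The clade {B, X} is supported by sclerotic ring: its derived state '1' occurs in exactly those taxa and in no other taxon (including the outgroup).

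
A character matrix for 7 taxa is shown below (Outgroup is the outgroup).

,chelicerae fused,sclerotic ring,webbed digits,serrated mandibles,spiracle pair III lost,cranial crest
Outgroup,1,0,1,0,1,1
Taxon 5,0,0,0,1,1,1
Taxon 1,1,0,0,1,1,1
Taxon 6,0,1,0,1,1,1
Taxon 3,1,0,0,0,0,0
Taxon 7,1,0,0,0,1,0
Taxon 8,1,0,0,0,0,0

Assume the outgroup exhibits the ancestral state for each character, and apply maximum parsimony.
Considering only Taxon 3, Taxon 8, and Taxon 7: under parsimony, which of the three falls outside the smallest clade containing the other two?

Character polarity is set by the outgroup: the derived state is whichever differs from the outgroup's state, so for chelicerae fused, webbed digits, spiracle pair III lost, cranial crest the derived state is '0', and for the remaining characters it is '1'.
chelicerae fused: derived state '0' in Taxon 5 and Taxon 6 only — synapomorphy for {Taxon 5, Taxon 6}.
sclerotic ring: derived state '1' in Taxon 6 only — an autapomorphy, so it tells us nothing about relationships among taxa.
All ingroup taxa share the derived state '0' for webbed digits; it defines the ingroup but does not resolve relationships within it.
serrated mandibles: derived state '1' in Taxon 1, Taxon 5, and Taxon 6 only — synapomorphy for {Taxon 1, Taxon 5, Taxon 6}.
spiracle pair III lost: derived state '0' in Taxon 3 and Taxon 8 only — synapomorphy for {Taxon 3, Taxon 8}.
Only Taxon 3, Taxon 7, and Taxon 8 show the derived state '0' for cranial crest, supporting them as a clade.
Most parsimonious ingroup topology: (((Taxon 5,Taxon 6),Taxon 1),((Taxon 3,Taxon 8),Taxon 7)).
Taxon 3 and Taxon 8 share a more recent common ancestor with each other than either does with Taxon 7, so Taxon 7 is the least closely related of the three.

Taxon 7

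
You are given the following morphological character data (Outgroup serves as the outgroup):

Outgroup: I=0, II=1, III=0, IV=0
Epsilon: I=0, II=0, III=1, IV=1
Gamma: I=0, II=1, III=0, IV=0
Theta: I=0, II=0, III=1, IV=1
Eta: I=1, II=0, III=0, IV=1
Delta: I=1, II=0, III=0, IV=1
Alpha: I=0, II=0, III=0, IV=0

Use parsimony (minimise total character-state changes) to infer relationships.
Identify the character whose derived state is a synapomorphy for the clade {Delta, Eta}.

Character polarity is set by the outgroup: the derived state is whichever differs from the outgroup's state, so for II the derived state is '0', and for the remaining characters it is '1'.
I (derived state '1') is shared by Delta and Eta — a synapomorphy uniting that clade.
Only Alpha, Delta, Epsilon, Eta, and Theta show the derived state '0' for II, supporting them as a clade.
III: derived state '1' in Epsilon and Theta only — synapomorphy for {Epsilon, Theta}.
Only Delta, Epsilon, Eta, and Theta show the derived state '1' for IV, supporting them as a clade.
Most parsimonious ingroup topology: ((((Epsilon,Theta),(Eta,Delta)),Alpha),Gamma).
The clade {Delta, Eta} is supported by I: its derived state '1' occurs in exactly those taxa and in no other taxon (including the outgroup).

I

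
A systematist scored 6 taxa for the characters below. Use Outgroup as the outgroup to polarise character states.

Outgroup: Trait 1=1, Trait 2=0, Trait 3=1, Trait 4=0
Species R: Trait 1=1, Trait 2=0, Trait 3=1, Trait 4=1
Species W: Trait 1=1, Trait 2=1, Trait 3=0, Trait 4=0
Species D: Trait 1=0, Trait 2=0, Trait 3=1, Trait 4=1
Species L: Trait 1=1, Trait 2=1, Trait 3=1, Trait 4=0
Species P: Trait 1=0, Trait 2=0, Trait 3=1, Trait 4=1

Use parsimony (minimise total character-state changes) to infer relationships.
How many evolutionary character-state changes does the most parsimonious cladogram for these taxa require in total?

Character polarity is set by the outgroup: the derived state is whichever differs from the outgroup's state, so for Trait 1, Trait 3 the derived state is '0', and for the remaining characters it is '1'.
Trait 1: derived state '0' in Species D and Species P only — synapomorphy for {Species D, Species P}.
Trait 2 (derived state '1') is shared by Species L and Species W — a synapomorphy uniting that clade.
Trait 3 (derived state '0') is unique to Species W (autapomorphy; uninformative for grouping).
Trait 4 (derived state '1') is shared by Species D, Species P, and Species R — a synapomorphy uniting that clade.
Most parsimonious ingroup topology: ((Species R,(Species D,Species P)),(Species W,Species L)).
Changes per character on this tree: Trait 1: 1; Trait 2: 1; Trait 3: 1; Trait 4: 1.
Total = 4.

4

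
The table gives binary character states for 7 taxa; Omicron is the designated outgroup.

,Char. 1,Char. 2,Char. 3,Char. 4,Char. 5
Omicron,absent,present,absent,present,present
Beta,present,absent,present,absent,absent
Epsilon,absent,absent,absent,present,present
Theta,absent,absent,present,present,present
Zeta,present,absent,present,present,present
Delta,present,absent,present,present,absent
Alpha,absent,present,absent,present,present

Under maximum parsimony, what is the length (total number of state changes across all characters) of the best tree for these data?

Character polarity is set by the outgroup: the derived state is whichever differs from the outgroup's state, so for Char. 2, Char. 4, Char. 5 the derived state is 'absent', and for the remaining characters it is 'present'.
Char. 1 (derived state 'present') is shared by Beta, Delta, and Zeta — a synapomorphy uniting that clade.
Only Beta, Delta, Epsilon, Theta, and Zeta show the derived state 'absent' for Char. 2, supporting them as a clade.
Char. 3 (derived state 'present') is shared by Beta, Delta, Theta, and Zeta — a synapomorphy uniting that clade.
Char. 4: derived state 'absent' in Beta only — an autapomorphy, so it tells us nothing about relationships among taxa.
Only Beta and Delta show the derived state 'absent' for Char. 5, supporting them as a clade.
Most parsimonious ingroup topology: (((((Beta,Delta),Zeta),Theta),Epsilon),Alpha).
Changes per character on this tree: Char. 1: 1; Char. 2: 1; Char. 3: 1; Char. 4: 1; Char. 5: 1.
Total = 5.

5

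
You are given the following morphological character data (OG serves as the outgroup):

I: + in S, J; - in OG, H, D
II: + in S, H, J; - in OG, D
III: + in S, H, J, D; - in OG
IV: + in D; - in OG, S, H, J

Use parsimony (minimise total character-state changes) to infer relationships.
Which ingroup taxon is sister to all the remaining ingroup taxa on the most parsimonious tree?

D

The outgroup has state '-' for every character, so '+' is the derived state throughout.
I (derived state '+') is shared by J and S — a synapomorphy uniting that clade.
II (derived state '+') is shared by H, J, and S — a synapomorphy uniting that clade.
III (derived state '+') is shared by all ingroup taxa — unites the whole ingroup.
IV (derived state '+') is unique to D (autapomorphy; uninformative for grouping).
Most parsimonious ingroup topology: (((S,J),H),D).
D is sister to the clade containing all other ingroup taxa, so it is the earliest-diverging (most basal) ingroup lineage.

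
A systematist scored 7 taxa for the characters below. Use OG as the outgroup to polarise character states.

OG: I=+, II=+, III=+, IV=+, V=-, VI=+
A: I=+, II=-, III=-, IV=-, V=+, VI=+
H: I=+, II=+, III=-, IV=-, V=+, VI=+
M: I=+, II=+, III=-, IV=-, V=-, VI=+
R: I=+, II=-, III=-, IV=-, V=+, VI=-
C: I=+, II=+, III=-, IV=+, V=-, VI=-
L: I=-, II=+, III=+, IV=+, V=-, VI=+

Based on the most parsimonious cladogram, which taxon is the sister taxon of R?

Character polarity is set by the outgroup: the derived state is whichever differs from the outgroup's state, so for I, II, III, IV, VI the derived state is '-', and for the remaining characters it is '+'.
I (derived state '-') is unique to L (autapomorphy; uninformative for grouping).
II: derived state '-' in A and R only — synapomorphy for {A, R}.
III (derived state '-') is shared by A, C, H, M, and R — a synapomorphy uniting that clade.
Only A, H, M, and R show the derived state '-' for IV, supporting them as a clade.
V (derived state '+') is shared by A, H, and R — a synapomorphy uniting that clade.
VI groups C and R, which is incompatible with the clades supported by the remaining characters; treating it as convergent (homoplasy) costs fewer steps than any alternative tree.
Most parsimonious ingroup topology: ((((H,(R,A)),M),C),L).
R and A form a cherry on this tree, so they are sister taxa.

A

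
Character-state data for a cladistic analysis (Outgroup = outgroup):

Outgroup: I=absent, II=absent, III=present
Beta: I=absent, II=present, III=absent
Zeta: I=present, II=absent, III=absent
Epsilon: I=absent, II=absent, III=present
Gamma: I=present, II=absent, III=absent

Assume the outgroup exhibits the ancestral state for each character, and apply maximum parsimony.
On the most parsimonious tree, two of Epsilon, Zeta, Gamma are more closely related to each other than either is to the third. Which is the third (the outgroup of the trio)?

Character polarity is set by the outgroup: the derived state is whichever differs from the outgroup's state, so for III the derived state is 'absent', and for the remaining characters it is 'present'.
Only Gamma and Zeta show the derived state 'present' for I, supporting them as a clade.
II: derived state 'present' in Beta only — an autapomorphy, so it tells us nothing about relationships among taxa.
III: derived state 'absent' in Beta, Gamma, and Zeta only — synapomorphy for {Beta, Gamma, Zeta}.
Most parsimonious ingroup topology: ((Beta,(Zeta,Gamma)),Epsilon).
Gamma and Zeta share a more recent common ancestor with each other than either does with Epsilon, so Epsilon is the least closely related of the three.

Epsilon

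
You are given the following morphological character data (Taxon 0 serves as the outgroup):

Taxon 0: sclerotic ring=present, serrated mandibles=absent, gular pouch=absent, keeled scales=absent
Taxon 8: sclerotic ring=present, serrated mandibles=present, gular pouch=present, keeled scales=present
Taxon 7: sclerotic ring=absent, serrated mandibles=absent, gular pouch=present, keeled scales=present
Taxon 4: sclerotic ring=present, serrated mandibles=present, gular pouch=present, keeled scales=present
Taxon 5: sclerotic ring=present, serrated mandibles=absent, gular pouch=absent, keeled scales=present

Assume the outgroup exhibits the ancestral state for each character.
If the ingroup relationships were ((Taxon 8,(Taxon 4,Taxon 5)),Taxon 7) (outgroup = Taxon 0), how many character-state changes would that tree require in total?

6

Map each character onto ((Taxon 8,(Taxon 4,Taxon 5)),Taxon 7) (rooted by Taxon 0) and count the minimum state changes it requires (Fitch parsimony):
sclerotic ring: 1; serrated mandibles: 2; gular pouch: 2; keeled scales: 1.
Total tree length = 6.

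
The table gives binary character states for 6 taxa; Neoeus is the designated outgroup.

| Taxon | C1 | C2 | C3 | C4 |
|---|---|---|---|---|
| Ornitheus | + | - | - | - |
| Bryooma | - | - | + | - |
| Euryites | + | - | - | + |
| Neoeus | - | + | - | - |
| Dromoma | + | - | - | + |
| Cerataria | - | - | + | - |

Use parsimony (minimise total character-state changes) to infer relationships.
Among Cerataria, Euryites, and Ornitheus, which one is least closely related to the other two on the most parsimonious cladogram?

Cerataria

Character polarity is set by the outgroup: the derived state is whichever differs from the outgroup's state, so for C2 the derived state is '-', and for the remaining characters it is '+'.
Only Dromoma, Euryites, and Ornitheus show the derived state '+' for C1, supporting them as a clade.
All ingroup taxa share the derived state '-' for C2; it defines the ingroup but does not resolve relationships within it.
C3 (derived state '+') is shared by Bryooma and Cerataria — a synapomorphy uniting that clade.
C4 (derived state '+') is shared by Dromoma and Euryites — a synapomorphy uniting that clade.
Most parsimonious ingroup topology: (((Dromoma,Euryites),Ornitheus),(Cerataria,Bryooma)).
Euryites and Ornitheus share a more recent common ancestor with each other than either does with Cerataria, so Cerataria is the least closely related of the three.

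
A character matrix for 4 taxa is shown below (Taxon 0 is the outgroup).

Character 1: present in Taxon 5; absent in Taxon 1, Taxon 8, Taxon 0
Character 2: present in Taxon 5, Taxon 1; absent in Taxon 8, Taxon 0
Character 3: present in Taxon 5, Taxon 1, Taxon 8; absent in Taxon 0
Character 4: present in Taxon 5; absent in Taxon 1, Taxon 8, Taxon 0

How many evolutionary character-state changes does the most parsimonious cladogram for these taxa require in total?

The outgroup has state 'absent' for every character, so 'present' is the derived state throughout.
Character 1 (derived state 'present') is unique to Taxon 5 (autapomorphy; uninformative for grouping).
Character 2: derived state 'present' in Taxon 1 and Taxon 5 only — synapomorphy for {Taxon 1, Taxon 5}.
Character 3 (derived state 'present') is shared by all ingroup taxa — unites the whole ingroup.
Character 4 (derived state 'present') is unique to Taxon 5 (autapomorphy; uninformative for grouping).
Most parsimonious ingroup topology: ((Taxon 1,Taxon 5),Taxon 8).
Changes per character on this tree: Character 1: 1; Character 2: 1; Character 3: 1; Character 4: 1.
Total = 4.

4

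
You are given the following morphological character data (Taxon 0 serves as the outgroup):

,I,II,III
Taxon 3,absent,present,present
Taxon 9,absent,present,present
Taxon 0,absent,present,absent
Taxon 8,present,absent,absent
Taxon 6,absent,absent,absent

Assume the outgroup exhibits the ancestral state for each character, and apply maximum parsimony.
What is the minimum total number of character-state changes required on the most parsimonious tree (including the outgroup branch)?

3

Character polarity is set by the outgroup: the derived state is whichever differs from the outgroup's state, so for II the derived state is 'absent', and for the remaining characters it is 'present'.
I: derived state 'present' in Taxon 8 only — an autapomorphy, so it tells us nothing about relationships among taxa.
II (derived state 'absent') is shared by Taxon 6 and Taxon 8 — a synapomorphy uniting that clade.
III: derived state 'present' in Taxon 3 and Taxon 9 only — synapomorphy for {Taxon 3, Taxon 9}.
Most parsimonious ingroup topology: ((Taxon 9,Taxon 3),(Taxon 6,Taxon 8)).
Changes per character on this tree: I: 1; II: 1; III: 1.
Total = 3.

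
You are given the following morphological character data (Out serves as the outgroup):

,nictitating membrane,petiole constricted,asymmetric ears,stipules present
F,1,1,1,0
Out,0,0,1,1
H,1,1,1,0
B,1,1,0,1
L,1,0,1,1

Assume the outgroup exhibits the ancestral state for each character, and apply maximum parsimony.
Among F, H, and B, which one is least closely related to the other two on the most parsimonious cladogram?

Character polarity is set by the outgroup: the derived state is whichever differs from the outgroup's state, so for asymmetric ears, stipules present the derived state is '0', and for the remaining characters it is '1'.
nictitating membrane (derived state '1') is shared by all ingroup taxa — unites the whole ingroup.
petiole constricted (derived state '1') is shared by B, F, and H — a synapomorphy uniting that clade.
asymmetric ears (derived state '0') is unique to B (autapomorphy; uninformative for grouping).
stipules present (derived state '0') is shared by F and H — a synapomorphy uniting that clade.
Most parsimonious ingroup topology: (((H,F),B),L).
H and F share a more recent common ancestor with each other than either does with B, so B is the least closely related of the three.

B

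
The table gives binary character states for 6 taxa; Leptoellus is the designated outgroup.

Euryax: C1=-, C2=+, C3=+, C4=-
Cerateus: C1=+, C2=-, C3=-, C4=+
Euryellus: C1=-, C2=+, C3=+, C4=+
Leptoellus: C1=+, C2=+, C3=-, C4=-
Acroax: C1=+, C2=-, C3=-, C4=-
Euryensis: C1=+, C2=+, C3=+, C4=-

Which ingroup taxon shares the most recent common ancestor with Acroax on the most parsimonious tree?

Cerateus

Character polarity is set by the outgroup: the derived state is whichever differs from the outgroup's state, so for C1, C2 the derived state is '-', and for the remaining characters it is '+'.
C1 (derived state '-') is shared by Euryax and Euryellus — a synapomorphy uniting that clade.
C2: derived state '-' in Acroax and Cerateus only — synapomorphy for {Acroax, Cerateus}.
Only Euryax, Euryellus, and Euryensis show the derived state '+' for C3, supporting them as a clade.
C4 groups Cerateus and Euryellus, which is incompatible with the clades supported by the remaining characters; treating it as convergent (homoplasy) costs fewer steps than any alternative tree.
Most parsimonious ingroup topology: ((Acroax,Cerateus),(Euryensis,(Euryax,Euryellus))).
Acroax and Cerateus form a cherry on this tree, so they are sister taxa.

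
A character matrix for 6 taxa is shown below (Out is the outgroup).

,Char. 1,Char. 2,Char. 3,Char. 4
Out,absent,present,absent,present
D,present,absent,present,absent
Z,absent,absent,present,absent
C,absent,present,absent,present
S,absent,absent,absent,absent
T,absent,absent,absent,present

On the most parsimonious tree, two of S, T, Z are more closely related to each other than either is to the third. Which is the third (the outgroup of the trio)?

T

Character polarity is set by the outgroup: the derived state is whichever differs from the outgroup's state, so for Char. 2, Char. 4 the derived state is 'absent', and for the remaining characters it is 'present'.
Char. 1: derived state 'present' in D only — an autapomorphy, so it tells us nothing about relationships among taxa.
Only D, S, T, and Z show the derived state 'absent' for Char. 2, supporting them as a clade.
Char. 3: derived state 'present' in D and Z only — synapomorphy for {D, Z}.
Only D, S, and Z show the derived state 'absent' for Char. 4, supporting them as a clade.
Most parsimonious ingroup topology: ((((D,Z),S),T),C).
S and Z share a more recent common ancestor with each other than either does with T, so T is the least closely related of the three.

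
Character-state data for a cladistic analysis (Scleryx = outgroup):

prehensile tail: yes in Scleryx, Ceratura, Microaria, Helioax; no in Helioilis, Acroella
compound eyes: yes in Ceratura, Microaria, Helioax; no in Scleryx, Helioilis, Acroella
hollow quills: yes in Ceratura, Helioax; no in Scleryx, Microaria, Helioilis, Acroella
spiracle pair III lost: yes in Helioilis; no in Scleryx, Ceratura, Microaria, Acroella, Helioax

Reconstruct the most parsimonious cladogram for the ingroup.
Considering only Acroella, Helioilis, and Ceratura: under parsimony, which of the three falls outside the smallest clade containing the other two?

Character polarity is set by the outgroup: the derived state is whichever differs from the outgroup's state, so for prehensile tail the derived state is 'no', and for the remaining characters it is 'yes'.
prehensile tail: derived state 'no' in Acroella and Helioilis only — synapomorphy for {Acroella, Helioilis}.
compound eyes: derived state 'yes' in Ceratura, Helioax, and Microaria only — synapomorphy for {Ceratura, Helioax, Microaria}.
hollow quills (derived state 'yes') is shared by Ceratura and Helioax — a synapomorphy uniting that clade.
spiracle pair III lost (derived state 'yes') is unique to Helioilis (autapomorphy; uninformative for grouping).
Most parsimonious ingroup topology: (((Ceratura,Helioax),Microaria),(Helioilis,Acroella)).
Acroella and Helioilis share a more recent common ancestor with each other than either does with Ceratura, so Ceratura is the least closely related of the three.

Ceratura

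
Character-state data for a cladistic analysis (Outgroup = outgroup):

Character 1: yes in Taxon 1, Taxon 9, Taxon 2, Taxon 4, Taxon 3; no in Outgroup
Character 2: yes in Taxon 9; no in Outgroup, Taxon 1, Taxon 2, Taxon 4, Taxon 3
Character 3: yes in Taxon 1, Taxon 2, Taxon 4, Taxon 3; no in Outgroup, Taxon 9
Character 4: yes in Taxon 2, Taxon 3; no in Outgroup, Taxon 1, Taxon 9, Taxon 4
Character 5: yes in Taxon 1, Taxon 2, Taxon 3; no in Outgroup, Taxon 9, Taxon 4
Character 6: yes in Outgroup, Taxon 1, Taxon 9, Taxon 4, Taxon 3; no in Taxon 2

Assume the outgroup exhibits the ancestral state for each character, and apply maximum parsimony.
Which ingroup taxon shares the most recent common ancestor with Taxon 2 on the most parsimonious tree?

Taxon 3

Character polarity is set by the outgroup: the derived state is whichever differs from the outgroup's state, so for Character 6 the derived state is 'no', and for the remaining characters it is 'yes'.
Character 1 (derived state 'yes') is shared by all ingroup taxa — unites the whole ingroup.
Character 2: derived state 'yes' in Taxon 9 only — an autapomorphy, so it tells us nothing about relationships among taxa.
Character 3 (derived state 'yes') is shared by Taxon 1, Taxon 2, Taxon 3, and Taxon 4 — a synapomorphy uniting that clade.
Character 4 (derived state 'yes') is shared by Taxon 2 and Taxon 3 — a synapomorphy uniting that clade.
Only Taxon 1, Taxon 2, and Taxon 3 show the derived state 'yes' for Character 5, supporting them as a clade.
Character 6 (derived state 'no') is unique to Taxon 2 (autapomorphy; uninformative for grouping).
Most parsimonious ingroup topology: (((Taxon 1,(Taxon 2,Taxon 3)),Taxon 4),Taxon 9).
Taxon 2 and Taxon 3 form a cherry on this tree, so they are sister taxa.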